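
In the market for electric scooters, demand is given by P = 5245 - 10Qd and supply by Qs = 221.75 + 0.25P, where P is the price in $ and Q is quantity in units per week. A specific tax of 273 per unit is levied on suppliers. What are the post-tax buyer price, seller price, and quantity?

In direct form, Qd = 524.5 - 0.1P.
With a tax of 273 on suppliers, they supply based on the net price P_s = P_b - 273, so Qs = 153.5 + 0.25P_b.
Equate demand and the shifted supply: 524.5 - 0.1P_b = 153.5 + 0.25P_b, giving 0.35P_b = 371, so P_b = 1060.
Then P_s = 1060 - 273 = 787 and Q = 524.5 - 0.1(1060) = 418.5.

P_b = 1060, P_s = 787, Q = 418.5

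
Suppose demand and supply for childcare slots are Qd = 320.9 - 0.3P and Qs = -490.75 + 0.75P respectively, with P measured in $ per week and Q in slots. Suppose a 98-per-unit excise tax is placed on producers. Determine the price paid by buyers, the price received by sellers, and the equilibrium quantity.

P_b = 843, P_s = 745, Q = 68

Producers keep P_s = P_b - 98 per unit, so supply in terms of the buyer price is Qs = -564.25 + 0.75P_b.
Set Qd = Qs: 320.9 - 0.3P_b = -564.25 + 0.75P_b, so 885.15 = 1.05P_b and P_b = 843.
Then P_s = 843 - 98 = 745 and Q = 320.9 - 0.3(843) = 68.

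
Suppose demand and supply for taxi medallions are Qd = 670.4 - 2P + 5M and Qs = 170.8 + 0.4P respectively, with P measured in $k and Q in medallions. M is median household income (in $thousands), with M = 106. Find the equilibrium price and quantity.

With M = 106, demand is Qd = 1200.4 - 2P.
At equilibrium Qd = Qs, so 1200.4 - 2P = 170.8 + 0.4P; collecting terms, 1029.6 = 2.4P and P* = 429.
Substitute back: Q* = 1200.4 - 2(429) = 342.4.

P* = 429, Q* = 342.4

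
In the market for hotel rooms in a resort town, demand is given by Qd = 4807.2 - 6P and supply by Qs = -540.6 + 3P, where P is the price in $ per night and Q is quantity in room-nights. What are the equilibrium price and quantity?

Set Qd = Qs: 4807.2 - 6P = -540.6 + 3P, so 5347.8 = 9P and P* = 594.2.
Plugging P* into demand: Q* = 4807.2 - 6(594.2) = 1242.

P* = 594.2, Q* = 1242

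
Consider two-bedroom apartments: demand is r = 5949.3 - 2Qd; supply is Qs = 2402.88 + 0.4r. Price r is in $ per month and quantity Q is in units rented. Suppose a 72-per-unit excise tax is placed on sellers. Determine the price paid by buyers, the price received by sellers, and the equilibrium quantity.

In direct form, Qd = 2974.65 - 0.5r.
The tax drives a wedge r_b - r_s = 72. Substituting r_s = r_b - 72 into supply: Qs = 2374.08 + 0.4r_b.
Set Qd = Qs: 2974.65 - 0.5r_b = 2374.08 + 0.4r_b, so 600.57 = 0.9r_b and r_b = 667.3.
So r_s = 595.3 and the quantity traded is Q = 2974.65 - 0.5(667.3) = 2641.

r_b = 667.3, r_s = 595.3, Q = 2641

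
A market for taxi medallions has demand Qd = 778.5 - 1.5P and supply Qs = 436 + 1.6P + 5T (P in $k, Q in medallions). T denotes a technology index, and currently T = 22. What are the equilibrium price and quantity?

P* = 75, Q* = 666

With T = 22, supply is Qs = 546 + 1.6P.
Equating demand and supply, 778.5 - 1.5P = 546 + 1.6P gives 3.1P = 232.5, so P* = 75.
From the demand curve, Q* = 778.5 - 1.5(75) = 666.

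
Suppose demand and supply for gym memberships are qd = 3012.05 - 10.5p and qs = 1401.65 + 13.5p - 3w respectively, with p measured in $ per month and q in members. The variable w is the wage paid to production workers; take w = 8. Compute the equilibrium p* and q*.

With w = 8, supply is qs = 1377.65 + 13.5p.
Equating demand and supply, 3012.05 - 10.5p = 1377.65 + 13.5p gives 24p = 1634.4, so p* = 68.1.
Substitute back: q* = 3012.05 - 10.5(68.1) = 2297.

p* = 68.1, q* = 2297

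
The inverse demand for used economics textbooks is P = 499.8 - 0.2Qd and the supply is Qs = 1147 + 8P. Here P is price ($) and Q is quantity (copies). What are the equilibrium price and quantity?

P* = 104, Q* = 1979

Solving each curve for Q: Qd = 2499 - 5P.
Set Qd = Qs: 2499 - 5P = 1147 + 8P, so 1352 = 13P and P* = 104.
Plugging P* into demand: Q* = 2499 - 5(104) = 1979.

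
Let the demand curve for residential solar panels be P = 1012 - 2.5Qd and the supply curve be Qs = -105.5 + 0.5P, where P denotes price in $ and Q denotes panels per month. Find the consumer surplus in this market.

Inverting to quantity form: Qd = 404.8 - 0.4P.
The market clears where 404.8 - 0.4P = -105.5 + 0.5P. Rearranging, 0.9P = 510.3, hence P* = 567.
From the demand curve, Q* = 404.8 - 0.4(567) = 178.
Demand choke price (Qd = 0): P = 404.8/0.4 = 1012. Consumer surplus = ½ × (1012 - 567) × 178 = 39605.

Consumer surplus = 39605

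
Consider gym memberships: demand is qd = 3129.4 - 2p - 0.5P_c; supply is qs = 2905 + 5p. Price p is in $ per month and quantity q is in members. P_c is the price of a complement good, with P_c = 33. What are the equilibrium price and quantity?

With P_c = 33, demand is qd = 3112.9 - 2p.
At equilibrium qd = qs, so 3112.9 - 2p = 2905 + 5p; collecting terms, 207.9 = 7p and p* = 29.7.
Plugging p* into demand: q* = 3112.9 - 2(29.7) = 3053.5.

p* = 29.7, q* = 3053.5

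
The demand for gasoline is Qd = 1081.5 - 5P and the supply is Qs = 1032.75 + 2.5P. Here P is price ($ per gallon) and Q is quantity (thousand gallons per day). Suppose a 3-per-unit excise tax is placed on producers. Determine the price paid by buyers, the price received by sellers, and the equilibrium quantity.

The tax drives a wedge P_b - P_s = 3. Substituting P_s = P_b - 3 into supply: Qs = 1025.25 + 2.5P_b.
Market clearing requires 1081.5 - 5P_b = 1025.25 + 2.5P_b; hence 56.25 = 7.5P_b and P_b = 7.5.
Then P_s = 7.5 - 3 = 4.5 and Q = 1081.5 - 5(7.5) = 1044.

P_b = 7.5, P_s = 4.5, Q = 1044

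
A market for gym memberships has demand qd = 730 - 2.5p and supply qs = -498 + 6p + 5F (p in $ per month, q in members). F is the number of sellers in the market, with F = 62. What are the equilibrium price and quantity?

With F = 62, supply is qs = -188 + 6p.
At equilibrium qd = qs, so 730 - 2.5p = -188 + 6p; collecting terms, 918 = 8.5p and p* = 108.
Plugging p* into demand: q* = 730 - 2.5(108) = 460.

p* = 108, q* = 460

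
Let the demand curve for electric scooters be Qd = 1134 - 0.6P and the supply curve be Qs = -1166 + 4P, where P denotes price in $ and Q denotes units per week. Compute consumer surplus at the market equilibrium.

Set Qd = Qs: 1134 - 0.6P = -1166 + 4P, so 2300 = 4.6P and P* = 500.
Plugging P* into demand: Q* = 1134 - 0.6(500) = 834.
Demand choke price (Qd = 0): P = 1134/0.6 = 1890. Consumer surplus = ½ × (1890 - 500) × 834 = 579630.

Consumer surplus = 579630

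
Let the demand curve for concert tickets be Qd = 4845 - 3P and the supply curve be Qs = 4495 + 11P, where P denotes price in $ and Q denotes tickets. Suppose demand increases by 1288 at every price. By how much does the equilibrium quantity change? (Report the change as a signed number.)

ΔQ = 1012

At equilibrium Qd = Qs, so 4845 - 3P = 4495 + 11P; collecting terms, 350 = 14P and P* = 25.
Plugging P* into demand: Q* = 4845 - 3(25) = 4770.
After the shift, demand is Qd = 6133 - 3P.
New equilibrium: 1638 = 14P, so P = 117 and Q = 5782.
ΔQ = 5782 - 4770 = 1012.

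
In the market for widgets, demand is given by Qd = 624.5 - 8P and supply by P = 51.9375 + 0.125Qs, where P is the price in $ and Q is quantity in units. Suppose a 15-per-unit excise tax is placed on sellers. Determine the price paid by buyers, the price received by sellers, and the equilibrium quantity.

P_b = 72.5, P_s = 57.5, Q = 44.5

Solving each curve for Q: Qs = -415.5 + 8P.
Sellers keep P_s = P_b - 15 per unit, so supply in terms of the buyer price is Qs = -535.5 + 8P_b.
Equate demand and the shifted supply: 624.5 - 8P_b = -535.5 + 8P_b, giving 16P_b = 1160, so P_b = 72.5.
So P_s = 57.5 and the quantity traded is Q = 624.5 - 8(72.5) = 44.5.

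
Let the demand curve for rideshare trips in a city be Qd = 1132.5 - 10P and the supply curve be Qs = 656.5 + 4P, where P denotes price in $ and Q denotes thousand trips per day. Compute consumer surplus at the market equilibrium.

Consumer surplus = 31402.8125

Equating demand and supply, 1132.5 - 10P = 656.5 + 4P gives 14P = 476, so P* = 34.
Substitute back: Q* = 1132.5 - 10(34) = 792.5.
Demand choke price (Qd = 0): P = 1132.5/10 = 113.25. Consumer surplus = ½ × (113.25 - 34) × 792.5 = 31402.8125.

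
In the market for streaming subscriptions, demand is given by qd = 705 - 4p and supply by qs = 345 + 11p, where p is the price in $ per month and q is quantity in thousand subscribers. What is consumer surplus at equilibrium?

The market clears where 705 - 4p = 345 + 11p. Rearranging, 15p = 360, hence p* = 24.
From the demand curve, q* = 705 - 4(24) = 609.
Demand choke price (qd = 0): p = 705/4 = 176.25. Consumer surplus = ½ × (176.25 - 24) × 609 = 46360.125.

Consumer surplus = 46360.125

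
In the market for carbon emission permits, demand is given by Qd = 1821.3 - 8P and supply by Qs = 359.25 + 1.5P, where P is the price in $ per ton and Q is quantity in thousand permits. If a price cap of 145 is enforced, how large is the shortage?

Shortage = 84.55

At P = 145: Qd = 661.3 and Qs = 576.75.
Shortage = Qd - Qs = 661.3 - 576.75 = 84.55.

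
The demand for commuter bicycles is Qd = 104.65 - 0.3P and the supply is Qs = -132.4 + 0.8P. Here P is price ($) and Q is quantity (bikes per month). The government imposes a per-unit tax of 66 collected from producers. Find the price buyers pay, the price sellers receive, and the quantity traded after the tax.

The tax drives a wedge P_b - P_s = 66. Substituting P_s = P_b - 66 into supply: Qs = -185.2 + 0.8P_b.
Market clearing requires 104.65 - 0.3P_b = -185.2 + 0.8P_b; hence 289.85 = 1.1P_b and P_b = 263.5.
So P_s = 197.5 and the quantity traded is Q = 104.65 - 0.3(263.5) = 25.6.

P_b = 263.5, P_s = 197.5, Q = 25.6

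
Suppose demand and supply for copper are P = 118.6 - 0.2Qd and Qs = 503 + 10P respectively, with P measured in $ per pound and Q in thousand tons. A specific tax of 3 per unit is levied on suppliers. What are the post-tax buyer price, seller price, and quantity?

P_b = 8, P_s = 5, Q = 553

Inverting to quantity form: Qd = 593 - 5P.
The tax drives a wedge P_b - P_s = 3. Substituting P_s = P_b - 3 into supply: Qs = 473 + 10P_b.
Set Qd = Qs: 593 - 5P_b = 473 + 10P_b, so 120 = 15P_b and P_b = 8.
So P_s = 5 and the quantity traded is Q = 593 - 5(8) = 553.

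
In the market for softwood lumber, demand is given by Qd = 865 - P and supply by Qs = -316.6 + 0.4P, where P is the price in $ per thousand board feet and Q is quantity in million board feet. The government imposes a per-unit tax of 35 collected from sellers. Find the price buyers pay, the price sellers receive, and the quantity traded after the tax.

With a tax of 35 on sellers, they supply based on the net price P_s = P_b - 35, so Qs = -330.6 + 0.4P_b.
Equate demand and the shifted supply: 865 - P_b = -330.6 + 0.4P_b, giving 1.4P_b = 1195.6, so P_b = 854.
So P_s = 819 and the quantity traded is Q = 865 - 854 = 11.

P_b = 854, P_s = 819, Q = 11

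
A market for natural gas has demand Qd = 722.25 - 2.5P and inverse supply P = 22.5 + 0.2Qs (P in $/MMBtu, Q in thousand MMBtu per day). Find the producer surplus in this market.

Producer surplus = 19713.6

Inverting to quantity form: Qs = -112.5 + 5P.
Set Qd = Qs: 722.25 - 2.5P = -112.5 + 5P, so 834.75 = 7.5P and P* = 111.3.
Plugging P* into demand: Q* = 722.25 - 2.5(111.3) = 444.
Supply choke price (Qs = 0): P = 22.5. Producer surplus = ½ × (111.3 - 22.5) × 444 = 19713.6.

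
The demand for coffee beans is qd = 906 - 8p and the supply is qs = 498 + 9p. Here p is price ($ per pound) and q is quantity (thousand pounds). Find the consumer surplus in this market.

Consumer surplus = 31862.25

At equilibrium qd = qs, so 906 - 8p = 498 + 9p; collecting terms, 408 = 17p and p* = 24.
Then q* = 906 - 8(24) = 714.
Demand choke price (qd = 0): p = 906/8 = 113.25. Consumer surplus = ½ × (113.25 - 24) × 714 = 31862.25.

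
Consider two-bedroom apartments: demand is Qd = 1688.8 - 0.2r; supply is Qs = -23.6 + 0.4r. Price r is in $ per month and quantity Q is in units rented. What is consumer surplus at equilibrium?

Consumer surplus = 3124810

Set Qd = Qs: 1688.8 - 0.2r = -23.6 + 0.4r, so 1712.4 = 0.6r and r* = 2854.
Plugging r* into demand: Q* = 1688.8 - 0.2(2854) = 1118.
Demand choke price (Qd = 0): r = 1688.8/0.2 = 8444. Consumer surplus = ½ × (8444 - 2854) × 1118 = 3124810.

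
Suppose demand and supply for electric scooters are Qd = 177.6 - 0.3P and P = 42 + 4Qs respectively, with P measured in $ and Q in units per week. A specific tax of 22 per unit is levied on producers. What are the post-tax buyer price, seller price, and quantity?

P_b = 352, P_s = 330, Q = 72

Rewriting in direct form: Qs = -10.5 + 0.25P.
Producers keep P_s = P_b - 22 per unit, so supply in terms of the buyer price is Qs = -16 + 0.25P_b.
Market clearing requires 177.6 - 0.3P_b = -16 + 0.25P_b; hence 193.6 = 0.55P_b and P_b = 352.
So P_s = 330 and the quantity traded is Q = 177.6 - 0.3(352) = 72.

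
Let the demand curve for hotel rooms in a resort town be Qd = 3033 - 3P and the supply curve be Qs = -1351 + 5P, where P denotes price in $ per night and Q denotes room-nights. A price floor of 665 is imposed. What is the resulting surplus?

Surplus = 936

At P = 665: Qd = 1038 and Qs = 1974.
Surplus = Qs - Qd = 1974 - 1038 = 936.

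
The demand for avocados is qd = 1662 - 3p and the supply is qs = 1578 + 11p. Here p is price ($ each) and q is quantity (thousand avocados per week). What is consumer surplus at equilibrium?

Consumer surplus = 450456

Set qd = qs: 1662 - 3p = 1578 + 11p, so 84 = 14p and p* = 6.
From the demand curve, q* = 1662 - 3(6) = 1644.
Demand choke price (qd = 0): p = 1662/3 = 554. Consumer surplus = ½ × (554 - 6) × 1644 = 450456.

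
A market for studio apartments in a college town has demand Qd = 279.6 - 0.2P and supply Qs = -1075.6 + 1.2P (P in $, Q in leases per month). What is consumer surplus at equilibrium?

Consumer surplus = 18490

Set Qd = Qs: 279.6 - 0.2P = -1075.6 + 1.2P, so 1355.2 = 1.4P and P* = 968.
Then Q* = 279.6 - 0.2(968) = 86.
Demand choke price (Qd = 0): P = 279.6/0.2 = 1398. Consumer surplus = ½ × (1398 - 968) × 86 = 18490.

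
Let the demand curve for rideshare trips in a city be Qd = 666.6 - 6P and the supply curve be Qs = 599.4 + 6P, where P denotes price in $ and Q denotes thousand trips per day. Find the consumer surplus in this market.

At equilibrium Qd = Qs, so 666.6 - 6P = 599.4 + 6P; collecting terms, 67.2 = 12P and P* = 5.6.
From the demand curve, Q* = 666.6 - 6(5.6) = 633.
Demand choke price (Qd = 0): P = 666.6/6 = 111.1. Consumer surplus = ½ × (111.1 - 5.6) × 633 = 33390.75.

Consumer surplus = 33390.75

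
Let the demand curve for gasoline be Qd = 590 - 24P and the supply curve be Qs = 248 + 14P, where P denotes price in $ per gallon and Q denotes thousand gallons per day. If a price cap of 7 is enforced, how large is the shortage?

With P fixed at 7, quantity demanded is 422 and quantity supplied is 346.
Shortage = Qd - Qs = 422 - 346 = 76.

Shortage = 76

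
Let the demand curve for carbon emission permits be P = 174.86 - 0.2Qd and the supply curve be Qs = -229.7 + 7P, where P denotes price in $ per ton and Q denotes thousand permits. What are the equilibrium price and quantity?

P* = 92, Q* = 414.3

In direct form, Qd = 874.3 - 5P.
At equilibrium Qd = Qs, so 874.3 - 5P = -229.7 + 7P; collecting terms, 1104 = 12P and P* = 92.
Then Q* = 874.3 - 5(92) = 414.3.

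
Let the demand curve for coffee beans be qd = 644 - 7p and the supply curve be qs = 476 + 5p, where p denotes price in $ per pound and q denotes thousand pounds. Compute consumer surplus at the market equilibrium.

Equating demand and supply, 644 - 7p = 476 + 5p gives 12p = 168, so p* = 14.
Plugging p* into demand: q* = 644 - 7(14) = 546.
Demand choke price (qd = 0): p = 644/7 = 92. Consumer surplus = ½ × (92 - 14) × 546 = 21294.

Consumer surplus = 21294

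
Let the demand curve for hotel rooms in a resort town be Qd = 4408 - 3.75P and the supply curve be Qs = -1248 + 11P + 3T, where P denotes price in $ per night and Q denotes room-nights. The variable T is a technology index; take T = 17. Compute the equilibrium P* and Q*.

With T = 17, supply is Qs = -1197 + 11P.
The market clears where 4408 - 3.75P = -1197 + 11P. Rearranging, 14.75P = 5605, hence P* = 380.
Plugging P* into demand: Q* = 4408 - 3.75(380) = 2983.

P* = 380, Q* = 2983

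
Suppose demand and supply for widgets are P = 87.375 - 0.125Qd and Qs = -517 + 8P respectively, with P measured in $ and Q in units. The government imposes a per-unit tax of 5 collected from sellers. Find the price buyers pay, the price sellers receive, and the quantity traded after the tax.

Inverting to quantity form: Qd = 699 - 8P.
With a tax of 5 on sellers, they supply based on the net price P_s = P_b - 5, so Qs = -557 + 8P_b.
Set Qd = Qs: 699 - 8P_b = -557 + 8P_b, so 1256 = 16P_b and P_b = 78.5.
So P_s = 73.5 and the quantity traded is Q = 699 - 8(78.5) = 71.

P_b = 78.5, P_s = 73.5, Q = 71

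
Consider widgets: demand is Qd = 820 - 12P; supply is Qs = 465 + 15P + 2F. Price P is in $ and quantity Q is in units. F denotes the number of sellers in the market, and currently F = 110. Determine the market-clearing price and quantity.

P* = 5, Q* = 760

With F = 110, supply is Qs = 685 + 15P.
At equilibrium Qd = Qs, so 820 - 12P = 685 + 15P; collecting terms, 135 = 27P and P* = 5.
Substitute back: Q* = 820 - 12(5) = 760.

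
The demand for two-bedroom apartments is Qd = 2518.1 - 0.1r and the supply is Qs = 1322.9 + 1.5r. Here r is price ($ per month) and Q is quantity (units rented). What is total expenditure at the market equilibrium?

Total expenditure = 1825219.8

Equating demand and supply, 2518.1 - 0.1r = 1322.9 + 1.5r gives 1.6r = 1195.2, so r* = 747.
Plugging r* into demand: Q* = 2518.1 - 0.1(747) = 2443.4.
Total expenditure = r* × Q* = 747 × 2443.4 = 1825219.8.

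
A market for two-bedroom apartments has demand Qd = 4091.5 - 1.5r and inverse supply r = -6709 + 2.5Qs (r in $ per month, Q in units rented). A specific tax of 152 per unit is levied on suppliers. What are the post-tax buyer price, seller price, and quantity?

r_b = 773, r_s = 621, Q = 2932

Inverting to quantity form: Qs = 2683.6 + 0.4r.
With a tax of 152 on suppliers, they supply based on the net price r_s = r_b - 152, so Qs = 2622.8 + 0.4r_b.
Set Qd = Qs: 4091.5 - 1.5r_b = 2622.8 + 0.4r_b, so 1468.7 = 1.9r_b and r_b = 773.
So r_s = 621 and the quantity traded is Q = 4091.5 - 1.5(773) = 2932.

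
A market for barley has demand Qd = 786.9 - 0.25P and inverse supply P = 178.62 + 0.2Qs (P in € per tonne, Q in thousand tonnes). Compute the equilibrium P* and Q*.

Inverting to quantity form: Qs = -893.1 + 5P.
Equating demand and supply, 786.9 - 0.25P = -893.1 + 5P gives 5.25P = 1680, so P* = 320.
Substitute back: Q* = 786.9 - 0.25(320) = 706.9.

P* = 320, Q* = 706.9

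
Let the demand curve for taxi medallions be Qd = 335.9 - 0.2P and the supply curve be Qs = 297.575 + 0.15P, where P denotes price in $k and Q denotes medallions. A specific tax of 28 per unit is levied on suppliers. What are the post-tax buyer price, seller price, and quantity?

P_b = 121.5, P_s = 93.5, Q = 311.6

The tax drives a wedge P_b - P_s = 28. Substituting P_s = P_b - 28 into supply: Qs = 293.375 + 0.15P_b.
Market clearing requires 335.9 - 0.2P_b = 293.375 + 0.15P_b; hence 42.525 = 0.35P_b and P_b = 121.5.
So P_s = 93.5 and the quantity traded is Q = 335.9 - 0.2(121.5) = 311.6.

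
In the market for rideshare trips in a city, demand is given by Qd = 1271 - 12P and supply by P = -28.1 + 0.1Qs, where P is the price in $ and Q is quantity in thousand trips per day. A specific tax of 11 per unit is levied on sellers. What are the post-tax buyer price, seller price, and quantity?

Solving each curve for Q: Qs = 281 + 10P.
Sellers keep P_s = P_b - 11 per unit, so supply in terms of the buyer price is Qs = 171 + 10P_b.
Equate demand and the shifted supply: 1271 - 12P_b = 171 + 10P_b, giving 22P_b = 1100, so P_b = 50.
Then P_s = 50 - 11 = 39 and Q = 1271 - 12(50) = 671.

P_b = 50, P_s = 39, Q = 671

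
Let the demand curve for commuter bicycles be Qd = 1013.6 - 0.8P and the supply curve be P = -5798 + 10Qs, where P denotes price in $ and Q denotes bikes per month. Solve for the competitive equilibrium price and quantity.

In direct form, Qs = 579.8 + 0.1P.
At equilibrium Qd = Qs, so 1013.6 - 0.8P = 579.8 + 0.1P; collecting terms, 433.8 = 0.9P and P* = 482.
Substitute back: Q* = 1013.6 - 0.8(482) = 628.

P* = 482, Q* = 628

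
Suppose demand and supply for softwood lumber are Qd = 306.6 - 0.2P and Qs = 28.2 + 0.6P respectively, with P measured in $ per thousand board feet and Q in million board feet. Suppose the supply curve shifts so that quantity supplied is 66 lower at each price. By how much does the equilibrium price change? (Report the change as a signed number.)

The market clears where 306.6 - 0.2P = 28.2 + 0.6P. Rearranging, 0.8P = 278.4, hence P* = 348.
From the demand curve, Q* = 306.6 - 0.2(348) = 237.
After the shift, supply is Qs = -37.8 + 0.6P.
The new intersection has 344.4 = 0.8P, i.e. P = 430.5, Q = 220.5.
ΔP = 430.5 - 348 = 82.5.

ΔP = 82.5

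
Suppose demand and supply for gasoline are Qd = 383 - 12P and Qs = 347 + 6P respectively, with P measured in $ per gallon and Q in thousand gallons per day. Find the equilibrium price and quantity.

P* = 2, Q* = 359

Equating demand and supply, 383 - 12P = 347 + 6P gives 18P = 36, so P* = 2.
From the demand curve, Q* = 383 - 12(2) = 359.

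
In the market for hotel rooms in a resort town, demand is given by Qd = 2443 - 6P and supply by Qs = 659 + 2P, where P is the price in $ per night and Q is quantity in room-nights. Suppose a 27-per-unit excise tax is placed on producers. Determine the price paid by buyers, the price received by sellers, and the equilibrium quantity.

Producers keep P_s = P_b - 27 per unit, so supply in terms of the buyer price is Qs = 605 + 2P_b.
Equate demand and the shifted supply: 2443 - 6P_b = 605 + 2P_b, giving 8P_b = 1838, so P_b = 229.75.
So P_s = 202.75 and the quantity traded is Q = 2443 - 6(229.75) = 1064.5.

P_b = 229.75, P_s = 202.75, Q = 1064.5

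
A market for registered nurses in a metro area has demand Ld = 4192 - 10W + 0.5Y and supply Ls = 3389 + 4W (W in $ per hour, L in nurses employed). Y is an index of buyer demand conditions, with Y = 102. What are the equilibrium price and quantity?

W* = 61, L* = 3633

With Y = 102, demand is Ld = 4243 - 10W.
Equating demand and supply, 4243 - 10W = 3389 + 4W gives 14W = 854, so W* = 61.
From the demand curve, L* = 4243 - 10(61) = 3633.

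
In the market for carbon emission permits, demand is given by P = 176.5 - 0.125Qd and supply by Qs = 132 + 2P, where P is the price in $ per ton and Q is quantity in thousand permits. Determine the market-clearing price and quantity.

Solving each curve for Q: Qd = 1412 - 8P.
Set Qd = Qs: 1412 - 8P = 132 + 2P, so 1280 = 10P and P* = 128.
Then Q* = 1412 - 8(128) = 388.

P* = 128, Q* = 388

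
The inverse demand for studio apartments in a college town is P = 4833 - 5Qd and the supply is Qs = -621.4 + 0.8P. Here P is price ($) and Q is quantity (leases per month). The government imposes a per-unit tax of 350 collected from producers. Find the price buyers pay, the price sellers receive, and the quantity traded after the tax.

P_b = 1868, P_s = 1518, Q = 593

Inverting to quantity form: Qd = 966.6 - 0.2P.
With a tax of 350 on producers, they supply based on the net price P_s = P_b - 350, so Qs = -901.4 + 0.8P_b.
Market clearing requires 966.6 - 0.2P_b = -901.4 + 0.8P_b; hence 1868 = P_b and P_b = 1868.
Then P_s = 1868 - 350 = 1518 and Q = 966.6 - 0.2(1868) = 593.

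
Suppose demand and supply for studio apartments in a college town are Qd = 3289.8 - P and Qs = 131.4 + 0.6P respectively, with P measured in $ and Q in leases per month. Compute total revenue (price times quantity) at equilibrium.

Total revenue = 2597389.2

Set Qd = Qs: 3289.8 - P = 131.4 + 0.6P, so 3158.4 = 1.6P and P* = 1974.
Substitute back: Q* = 3289.8 - 1974 = 1315.8.
Total revenue = P* × Q* = 1974 × 1315.8 = 2597389.2.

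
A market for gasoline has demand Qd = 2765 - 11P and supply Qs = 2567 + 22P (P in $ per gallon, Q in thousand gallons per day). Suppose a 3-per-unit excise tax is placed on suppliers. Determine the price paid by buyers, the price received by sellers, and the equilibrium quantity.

P_b = 8, P_s = 5, Q = 2677

With a tax of 3 on suppliers, they supply based on the net price P_s = P_b - 3, so Qs = 2501 + 22P_b.
Equate demand and the shifted supply: 2765 - 11P_b = 2501 + 22P_b, giving 33P_b = 264, so P_b = 8.
Then P_s = 8 - 3 = 5 and Q = 2765 - 11(8) = 2677.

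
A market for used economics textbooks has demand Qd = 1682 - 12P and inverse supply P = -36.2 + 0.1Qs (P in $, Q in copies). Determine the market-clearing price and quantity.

P* = 60, Q* = 962

Solving each curve for Q: Qs = 362 + 10P.
The market clears where 1682 - 12P = 362 + 10P. Rearranging, 22P = 1320, hence P* = 60.
Plugging P* into demand: Q* = 1682 - 12(60) = 962.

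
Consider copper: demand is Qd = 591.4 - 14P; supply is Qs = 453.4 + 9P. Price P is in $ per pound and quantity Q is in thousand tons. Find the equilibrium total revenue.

Set Qd = Qs: 591.4 - 14P = 453.4 + 9P, so 138 = 23P and P* = 6.
Then Q* = 591.4 - 14(6) = 507.4.
Total revenue = P* × Q* = 6 × 507.4 = 3044.4.

Total revenue = 3044.4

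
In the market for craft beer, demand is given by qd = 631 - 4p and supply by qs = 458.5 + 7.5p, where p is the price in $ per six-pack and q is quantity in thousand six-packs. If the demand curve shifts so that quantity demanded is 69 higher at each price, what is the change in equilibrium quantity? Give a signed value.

Equating demand and supply, 631 - 4p = 458.5 + 7.5p gives 11.5p = 172.5, so p* = 15.
From the demand curve, q* = 631 - 4(15) = 571.
After the shift, demand is qd = 700 - 4p.
The new intersection has 241.5 = 11.5p, i.e. p = 21, q = 616.
Δq = 616 - 571 = 45.

Δq = 45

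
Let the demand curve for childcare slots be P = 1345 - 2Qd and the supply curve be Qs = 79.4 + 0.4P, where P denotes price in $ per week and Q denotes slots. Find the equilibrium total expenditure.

Rewriting in direct form: Qd = 672.5 - 0.5P.
Equating demand and supply, 672.5 - 0.5P = 79.4 + 0.4P gives 0.9P = 593.1, so P* = 659.
From the demand curve, Q* = 672.5 - 0.5(659) = 343.
Total expenditure = P* × Q* = 659 × 343 = 226037.

Total expenditure = 226037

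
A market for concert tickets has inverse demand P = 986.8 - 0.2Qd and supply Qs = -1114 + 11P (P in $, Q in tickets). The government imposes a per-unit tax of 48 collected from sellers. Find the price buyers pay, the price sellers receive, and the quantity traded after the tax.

P_b = 411, P_s = 363, Q = 2879

Solving each curve for Q: Qd = 4934 - 5P.
Sellers keep P_s = P_b - 48 per unit, so supply in terms of the buyer price is Qs = -1642 + 11P_b.
Equate demand and the shifted supply: 4934 - 5P_b = -1642 + 11P_b, giving 16P_b = 6576, so P_b = 411.
Then P_s = 411 - 48 = 363 and Q = 4934 - 5(411) = 2879.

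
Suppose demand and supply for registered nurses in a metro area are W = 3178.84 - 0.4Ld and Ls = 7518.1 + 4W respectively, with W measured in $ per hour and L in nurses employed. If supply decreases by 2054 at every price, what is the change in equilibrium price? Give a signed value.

In direct form, Ld = 7947.1 - 2.5W.
At equilibrium Ld = Ls, so 7947.1 - 2.5W = 7518.1 + 4W; collecting terms, 429 = 6.5W and W* = 66.
Substitute back: L* = 7947.1 - 2.5(66) = 7782.1.
After the shift, supply is Ls = 5464.1 + 4W.
Re-solving, 6.5W = 2483 gives W = 382 and L = 6992.1.
ΔW = 382 - 66 = 316.

ΔW = 316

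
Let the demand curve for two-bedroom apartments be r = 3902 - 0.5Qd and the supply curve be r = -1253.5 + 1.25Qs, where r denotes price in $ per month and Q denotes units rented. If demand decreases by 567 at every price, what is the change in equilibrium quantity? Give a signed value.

In direct form, Qd = 7804 - 2r and Qs = 1002.8 + 0.8r.
At equilibrium Qd = Qs, so 7804 - 2r = 1002.8 + 0.8r; collecting terms, 6801.2 = 2.8r and r* = 2429.
Then Q* = 7804 - 2(2429) = 2946.
After the shift, demand is Qd = 7237 - 2r.
Re-solving, 2.8r = 6234.2 gives r = 2226.5 and Q = 2784.
ΔQ = 2784 - 2946 = -162.

ΔQ = -162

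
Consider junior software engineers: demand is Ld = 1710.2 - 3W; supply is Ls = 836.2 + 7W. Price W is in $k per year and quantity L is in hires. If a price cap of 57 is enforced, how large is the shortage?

Shortage = 304

With W fixed at 57, quantity demanded is 1539.2 and quantity supplied is 1235.2.
Shortage = Ld - Ls = 1539.2 - 1235.2 = 304.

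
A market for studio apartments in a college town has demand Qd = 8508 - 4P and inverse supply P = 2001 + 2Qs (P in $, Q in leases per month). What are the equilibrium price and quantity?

Rewriting in direct form: Qs = -1000.5 + 0.5P.
Set Qd = Qs: 8508 - 4P = -1000.5 + 0.5P, so 9508.5 = 4.5P and P* = 2113.
Then Q* = 8508 - 4(2113) = 56.

P* = 2113, Q* = 56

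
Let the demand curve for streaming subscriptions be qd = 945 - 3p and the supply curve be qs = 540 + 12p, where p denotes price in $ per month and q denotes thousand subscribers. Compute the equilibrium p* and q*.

Set qd = qs: 945 - 3p = 540 + 12p, so 405 = 15p and p* = 27.
Plugging p* into demand: q* = 945 - 3(27) = 864.

p* = 27, q* = 864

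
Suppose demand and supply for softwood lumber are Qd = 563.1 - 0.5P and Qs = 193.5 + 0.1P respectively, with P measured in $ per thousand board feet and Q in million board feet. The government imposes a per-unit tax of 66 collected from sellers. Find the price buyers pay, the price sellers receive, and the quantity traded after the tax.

P_b = 627, P_s = 561, Q = 249.6

With a tax of 66 on sellers, they supply based on the net price P_s = P_b - 66, so Qs = 186.9 + 0.1P_b.
Set Qd = Qs: 563.1 - 0.5P_b = 186.9 + 0.1P_b, so 376.2 = 0.6P_b and P_b = 627.
Then P_s = 627 - 66 = 561 and Q = 563.1 - 0.5(627) = 249.6.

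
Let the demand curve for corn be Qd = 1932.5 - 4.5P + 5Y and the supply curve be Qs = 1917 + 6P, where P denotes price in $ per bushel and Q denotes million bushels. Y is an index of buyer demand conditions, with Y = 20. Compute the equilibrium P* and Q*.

P* = 11, Q* = 1983

With Y = 20, demand is Qd = 2032.5 - 4.5P.
The market clears where 2032.5 - 4.5P = 1917 + 6P. Rearranging, 10.5P = 115.5, hence P* = 11.
Then Q* = 2032.5 - 4.5(11) = 1983.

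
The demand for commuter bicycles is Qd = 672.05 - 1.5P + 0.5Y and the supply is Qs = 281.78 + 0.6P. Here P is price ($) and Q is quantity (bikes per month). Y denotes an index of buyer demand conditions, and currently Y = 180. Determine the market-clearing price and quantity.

P* = 228.7, Q* = 419

With Y = 180, demand is Qd = 762.05 - 1.5P.
Equating demand and supply, 762.05 - 1.5P = 281.78 + 0.6P gives 2.1P = 480.27, so P* = 228.7.
From the demand curve, Q* = 762.05 - 1.5(228.7) = 419.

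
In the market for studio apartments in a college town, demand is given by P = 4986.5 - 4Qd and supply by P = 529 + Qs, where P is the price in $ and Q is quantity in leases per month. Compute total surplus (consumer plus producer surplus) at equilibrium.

Solving each curve for Q: Qd = 1246.625 - 0.25P and Qs = -529 + P.
At equilibrium Qd = Qs, so 1246.625 - 0.25P = -529 + P; collecting terms, 1775.625 = 1.25P and P* = 1420.5.
Substitute back: Q* = 1246.625 - 0.25(1420.5) = 891.5.
Demand choke price = 4986.5; supply choke price = 529. CS = ½(4986.5 - 1420.5)(891.5) = 1589544.5; PS = ½(1420.5 - 529)(891.5) = 397386.125. Total surplus = 1986930.625.

Total surplus = 1986930.625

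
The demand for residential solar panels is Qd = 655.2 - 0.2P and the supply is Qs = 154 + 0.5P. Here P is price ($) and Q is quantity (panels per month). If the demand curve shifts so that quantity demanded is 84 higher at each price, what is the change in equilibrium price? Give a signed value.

ΔP = 120

Equating demand and supply, 655.2 - 0.2P = 154 + 0.5P gives 0.7P = 501.2, so P* = 716.
Then Q* = 655.2 - 0.2(716) = 512.
After the shift, demand is Qd = 739.2 - 0.2P.
The new intersection has 585.2 = 0.7P, i.e. P = 836, Q = 572.
ΔP = 836 - 716 = 120.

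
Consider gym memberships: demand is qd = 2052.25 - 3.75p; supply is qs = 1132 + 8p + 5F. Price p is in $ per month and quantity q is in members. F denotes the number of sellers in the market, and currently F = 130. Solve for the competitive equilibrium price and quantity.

p* = 23, q* = 1966

With F = 130, supply is qs = 1782 + 8p.
At equilibrium qd = qs, so 2052.25 - 3.75p = 1782 + 8p; collecting terms, 270.25 = 11.75p and p* = 23.
Plugging p* into demand: q* = 2052.25 - 3.75(23) = 1966.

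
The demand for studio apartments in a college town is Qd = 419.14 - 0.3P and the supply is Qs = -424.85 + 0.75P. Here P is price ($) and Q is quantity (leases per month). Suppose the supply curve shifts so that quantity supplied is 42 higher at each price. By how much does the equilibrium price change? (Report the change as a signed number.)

ΔP = -40

At equilibrium Qd = Qs, so 419.14 - 0.3P = -424.85 + 0.75P; collecting terms, 843.99 = 1.05P and P* = 803.8.
Plugging P* into demand: Q* = 419.14 - 0.3(803.8) = 178.
After the shift, supply is Qs = -382.85 + 0.75P.
New equilibrium: 801.99 = 1.05P, so P = 763.8 and Q = 190.
ΔP = 763.8 - 803.8 = -40.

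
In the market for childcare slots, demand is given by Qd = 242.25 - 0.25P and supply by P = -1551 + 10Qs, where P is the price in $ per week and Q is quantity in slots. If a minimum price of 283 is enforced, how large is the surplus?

Surplus = 11.9

Inverting to quantity form: Qs = 155.1 + 0.1P.
At P = 283: Qd = 171.5 and Qs = 183.4.
Surplus = Qs - Qd = 183.4 - 171.5 = 11.9.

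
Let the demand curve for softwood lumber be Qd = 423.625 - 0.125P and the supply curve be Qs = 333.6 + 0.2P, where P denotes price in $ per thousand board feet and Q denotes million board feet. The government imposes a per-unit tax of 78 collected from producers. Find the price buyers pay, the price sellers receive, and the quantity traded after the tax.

P_b = 325, P_s = 247, Q = 383

Producers keep P_s = P_b - 78 per unit, so supply in terms of the buyer price is Qs = 318 + 0.2P_b.
Set Qd = Qs: 423.625 - 0.125P_b = 318 + 0.2P_b, so 105.625 = 0.325P_b and P_b = 325.
So P_s = 247 and the quantity traded is Q = 423.625 - 0.125(325) = 383.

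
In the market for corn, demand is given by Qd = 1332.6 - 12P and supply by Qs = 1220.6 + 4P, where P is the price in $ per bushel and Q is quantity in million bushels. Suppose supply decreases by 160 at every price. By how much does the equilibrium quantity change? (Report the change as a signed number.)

At equilibrium Qd = Qs, so 1332.6 - 12P = 1220.6 + 4P; collecting terms, 112 = 16P and P* = 7.
From the demand curve, Q* = 1332.6 - 12(7) = 1248.6.
After the shift, supply is Qs = 1060.6 + 4P.
New equilibrium: 272 = 16P, so P = 17 and Q = 1128.6.
ΔQ = 1128.6 - 1248.6 = -120.

ΔQ = -120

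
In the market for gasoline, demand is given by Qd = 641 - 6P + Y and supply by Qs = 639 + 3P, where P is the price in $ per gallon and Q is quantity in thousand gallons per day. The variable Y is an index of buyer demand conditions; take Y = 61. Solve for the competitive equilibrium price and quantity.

With Y = 61, demand is Qd = 702 - 6P.
At equilibrium Qd = Qs, so 702 - 6P = 639 + 3P; collecting terms, 63 = 9P and P* = 7.
Substitute back: Q* = 702 - 6(7) = 660.

P* = 7, Q* = 660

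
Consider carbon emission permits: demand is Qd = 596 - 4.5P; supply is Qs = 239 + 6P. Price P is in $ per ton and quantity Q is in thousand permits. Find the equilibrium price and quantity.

Set Qd = Qs: 596 - 4.5P = 239 + 6P, so 357 = 10.5P and P* = 34.
Substitute back: Q* = 596 - 4.5(34) = 443.

P* = 34, Q* = 443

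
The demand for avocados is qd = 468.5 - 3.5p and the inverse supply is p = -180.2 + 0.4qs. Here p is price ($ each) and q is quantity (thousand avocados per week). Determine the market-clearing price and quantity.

p* = 3, q* = 458

Rewriting in direct form: qs = 450.5 + 2.5p.
Set qd = qs: 468.5 - 3.5p = 450.5 + 2.5p, so 18 = 6p and p* = 3.
Then q* = 468.5 - 3.5(3) = 458.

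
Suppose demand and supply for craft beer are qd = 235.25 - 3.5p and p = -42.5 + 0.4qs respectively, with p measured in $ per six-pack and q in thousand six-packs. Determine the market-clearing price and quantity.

Solving each curve for q: qs = 106.25 + 2.5p.
Equating demand and supply, 235.25 - 3.5p = 106.25 + 2.5p gives 6p = 129, so p* = 21.5.
Then q* = 235.25 - 3.5(21.5) = 160.

p* = 21.5, q* = 160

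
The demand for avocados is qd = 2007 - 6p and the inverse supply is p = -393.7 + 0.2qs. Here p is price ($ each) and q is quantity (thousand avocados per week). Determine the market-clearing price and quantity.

Rewriting in direct form: qs = 1968.5 + 5p.
The market clears where 2007 - 6p = 1968.5 + 5p. Rearranging, 11p = 38.5, hence p* = 3.5.
Substitute back: q* = 2007 - 6(3.5) = 1986.

p* = 3.5, q* = 1986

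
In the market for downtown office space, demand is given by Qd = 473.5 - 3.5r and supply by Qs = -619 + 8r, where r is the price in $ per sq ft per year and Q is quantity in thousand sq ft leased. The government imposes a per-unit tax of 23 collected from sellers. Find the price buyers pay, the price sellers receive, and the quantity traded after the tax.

With a tax of 23 on sellers, they supply based on the net price r_s = r_b - 23, so Qs = -803 + 8r_b.
Market clearing requires 473.5 - 3.5r_b = -803 + 8r_b; hence 1276.5 = 11.5r_b and r_b = 111.
So r_s = 88 and the quantity traded is Q = 473.5 - 3.5(111) = 85.

r_b = 111, r_s = 88, Q = 85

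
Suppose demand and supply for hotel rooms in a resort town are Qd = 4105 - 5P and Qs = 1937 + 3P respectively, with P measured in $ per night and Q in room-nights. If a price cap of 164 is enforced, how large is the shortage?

With P fixed at 164, quantity demanded is 3285 and quantity supplied is 2429.
Shortage = Qd - Qs = 3285 - 2429 = 856.

Shortage = 856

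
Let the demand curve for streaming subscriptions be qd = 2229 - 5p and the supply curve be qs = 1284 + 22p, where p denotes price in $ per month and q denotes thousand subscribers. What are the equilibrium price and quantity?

Set qd = qs: 2229 - 5p = 1284 + 22p, so 945 = 27p and p* = 35.
Plugging p* into demand: q* = 2229 - 5(35) = 2054.

p* = 35, q* = 2054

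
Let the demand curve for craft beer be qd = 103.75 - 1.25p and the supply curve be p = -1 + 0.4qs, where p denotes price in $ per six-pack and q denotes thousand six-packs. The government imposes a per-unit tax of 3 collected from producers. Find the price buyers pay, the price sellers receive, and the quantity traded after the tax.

p_b = 29, p_s = 26, q = 67.5

Rewriting in direct form: qs = 2.5 + 2.5p.
The tax drives a wedge p_b - p_s = 3. Substituting p_s = p_b - 3 into supply: qs = -5 + 2.5p_b.
Set qd = qs: 103.75 - 1.25p_b = -5 + 2.5p_b, so 108.75 = 3.75p_b and p_b = 29.
Then p_s = 29 - 3 = 26 and q = 103.75 - 1.25(29) = 67.5.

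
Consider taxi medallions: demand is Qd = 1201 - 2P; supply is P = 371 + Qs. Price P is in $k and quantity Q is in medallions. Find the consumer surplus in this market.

Rewriting in direct form: Qs = -371 + P.
Equating demand and supply, 1201 - 2P = -371 + P gives 3P = 1572, so P* = 524.
Substitute back: Q* = 1201 - 2(524) = 153.
Demand choke price (Qd = 0): P = 1201/2 = 600.5. Consumer surplus = ½ × (600.5 - 524) × 153 = 5852.25.

Consumer surplus = 5852.25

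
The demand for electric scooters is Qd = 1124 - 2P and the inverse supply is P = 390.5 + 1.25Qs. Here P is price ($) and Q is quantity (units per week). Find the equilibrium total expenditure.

Total expenditure = 50274

Inverting to quantity form: Qs = -312.4 + 0.8P.
At equilibrium Qd = Qs, so 1124 - 2P = -312.4 + 0.8P; collecting terms, 1436.4 = 2.8P and P* = 513.
Substitute back: Q* = 1124 - 2(513) = 98.
Total expenditure = P* × Q* = 513 × 98 = 50274.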